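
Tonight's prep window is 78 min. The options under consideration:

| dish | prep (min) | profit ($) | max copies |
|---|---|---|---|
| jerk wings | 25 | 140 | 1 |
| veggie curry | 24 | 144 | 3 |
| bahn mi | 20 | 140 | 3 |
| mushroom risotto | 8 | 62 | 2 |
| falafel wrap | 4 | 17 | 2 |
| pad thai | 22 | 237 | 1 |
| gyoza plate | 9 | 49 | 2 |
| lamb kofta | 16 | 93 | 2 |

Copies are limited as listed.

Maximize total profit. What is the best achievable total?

By profit per min: pad thai 10.77, mushroom risotto 7.75, bahn mi 7.00 lead.
Taking 2×bahn mi + 2×mushroom risotto + pad thai: 78 min used, 641 in profit.
No other feasible combination exceeds 641.

641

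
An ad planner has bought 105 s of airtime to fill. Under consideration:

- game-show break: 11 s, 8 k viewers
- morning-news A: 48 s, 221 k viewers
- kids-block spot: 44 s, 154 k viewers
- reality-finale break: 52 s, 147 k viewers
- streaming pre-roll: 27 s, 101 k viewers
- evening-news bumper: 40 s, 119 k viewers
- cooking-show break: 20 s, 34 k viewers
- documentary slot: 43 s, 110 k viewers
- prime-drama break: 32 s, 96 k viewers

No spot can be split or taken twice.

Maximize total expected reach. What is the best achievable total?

383

The ratio heuristic lands on morning-news A + streaming pre-roll + cooking-show break (356) but leaves 10 s idle.
Dropping streaming pre-roll and cooking-show break frees 47 s; slotting in game-show break + kids-block spot (55 s) lifts the total to 383 at 103 s.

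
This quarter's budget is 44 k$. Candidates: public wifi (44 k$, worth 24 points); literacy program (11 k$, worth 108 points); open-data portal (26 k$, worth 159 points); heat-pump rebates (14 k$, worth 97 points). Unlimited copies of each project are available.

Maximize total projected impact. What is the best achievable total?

432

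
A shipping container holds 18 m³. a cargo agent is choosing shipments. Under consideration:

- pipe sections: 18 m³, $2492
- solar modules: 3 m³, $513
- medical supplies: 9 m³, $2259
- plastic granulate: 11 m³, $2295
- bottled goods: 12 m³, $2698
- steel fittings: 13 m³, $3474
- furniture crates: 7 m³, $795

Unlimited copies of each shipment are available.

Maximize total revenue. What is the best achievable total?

The ratio heuristic lands on solar modules + steel fittings (3987) but leaves 2 m³ idle.
Dropping solar modules and steel fittings frees 16 m³; slotting in 2×medical supplies (18 m³) lifts the total to 4518 at 18 m³.
No other feasible combination exceeds 4518.

4518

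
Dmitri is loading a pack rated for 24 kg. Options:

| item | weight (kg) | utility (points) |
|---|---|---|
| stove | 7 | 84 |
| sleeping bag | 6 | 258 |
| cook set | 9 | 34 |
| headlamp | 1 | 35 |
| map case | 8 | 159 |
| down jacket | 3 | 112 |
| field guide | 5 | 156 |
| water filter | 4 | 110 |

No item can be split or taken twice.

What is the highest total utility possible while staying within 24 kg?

Filling by ratio: sleeping bag + headlamp + down jacket + field guide + water filter for 671, with 5 kg left unused.
Replace water filter with map case: the trade gains 49 net, giving 720 at 23 kg.

720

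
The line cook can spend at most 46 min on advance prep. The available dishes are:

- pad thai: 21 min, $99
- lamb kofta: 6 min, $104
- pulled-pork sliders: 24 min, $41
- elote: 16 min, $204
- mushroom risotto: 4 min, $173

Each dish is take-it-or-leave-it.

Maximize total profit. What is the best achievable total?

Lamb kofta + elote + mushroom risotto uses 26 of the 46 min and totals 481.
Every other selection either busts 46 min or fails to beat 481.

481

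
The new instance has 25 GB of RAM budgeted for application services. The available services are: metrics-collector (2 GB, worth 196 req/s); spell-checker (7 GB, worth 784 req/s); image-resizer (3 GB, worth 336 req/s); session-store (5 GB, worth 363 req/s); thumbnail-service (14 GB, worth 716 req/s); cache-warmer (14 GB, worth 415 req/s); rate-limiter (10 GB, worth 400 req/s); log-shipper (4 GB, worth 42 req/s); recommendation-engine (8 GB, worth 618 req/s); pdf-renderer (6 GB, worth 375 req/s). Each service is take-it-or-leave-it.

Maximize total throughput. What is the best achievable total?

2297

The ratio ordering already packs tightly: metrics-collector + spell-checker + image-resizer + session-store + recommendation-engine, 25 GB, 2297.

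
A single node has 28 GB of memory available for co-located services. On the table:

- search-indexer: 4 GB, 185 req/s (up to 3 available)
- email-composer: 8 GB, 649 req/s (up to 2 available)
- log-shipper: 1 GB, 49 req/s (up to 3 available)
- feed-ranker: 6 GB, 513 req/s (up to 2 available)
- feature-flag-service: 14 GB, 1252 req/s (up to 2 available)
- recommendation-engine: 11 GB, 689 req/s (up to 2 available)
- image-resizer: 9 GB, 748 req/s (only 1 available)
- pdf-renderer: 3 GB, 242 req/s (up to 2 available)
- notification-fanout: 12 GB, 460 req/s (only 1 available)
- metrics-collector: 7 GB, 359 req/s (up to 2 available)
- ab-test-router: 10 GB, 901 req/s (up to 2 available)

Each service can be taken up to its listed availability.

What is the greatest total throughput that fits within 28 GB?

2504

A density-first pass picks 2×log-shipper + feed-ranker + 2×ab-test-router — 2413 at 28 GB.
Replace 2×log-shipper and feed-ranker and 2×ab-test-router with 2×feature-flag-service: the trade gains 91 net, giving 2504 at 28 GB.
Every other selection either busts 28 GB or exceeds an availability limit or fails to beat 2504.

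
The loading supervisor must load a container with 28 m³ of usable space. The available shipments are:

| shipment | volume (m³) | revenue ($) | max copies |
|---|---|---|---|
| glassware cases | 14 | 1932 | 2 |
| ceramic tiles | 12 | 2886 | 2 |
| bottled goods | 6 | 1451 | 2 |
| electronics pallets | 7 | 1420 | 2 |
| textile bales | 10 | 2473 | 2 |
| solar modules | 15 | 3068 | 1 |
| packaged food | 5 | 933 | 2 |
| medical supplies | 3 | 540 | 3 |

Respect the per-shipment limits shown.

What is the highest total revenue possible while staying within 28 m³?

Ranking by ratio (revenue/m³): textile bales 247.30, bottled goods 241.83, ceramic tiles 240.50, solar modules 204.53.
A density-first pass picks bottled goods + 2×textile bales — 6397 at 26 m³.
Replace textile bales with ceramic tiles: the trade gains 413 net, giving 6810 at 28 m³.
That's the maximum — no swap from here does better than 6810.

6810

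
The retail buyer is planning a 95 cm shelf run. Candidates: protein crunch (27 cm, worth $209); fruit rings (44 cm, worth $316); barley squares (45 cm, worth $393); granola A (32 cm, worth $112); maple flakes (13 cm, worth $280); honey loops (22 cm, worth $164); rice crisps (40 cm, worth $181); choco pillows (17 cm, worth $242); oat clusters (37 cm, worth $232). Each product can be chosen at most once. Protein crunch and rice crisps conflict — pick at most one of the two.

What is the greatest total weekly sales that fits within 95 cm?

Greedy by ratio would take barley squares + maple flakes + choco pillows: 75 cm used, total 915.
Dropping barley squares frees 45 cm; slotting in protein crunch + oat clusters (64 cm) lifts the total to 963 at 94 cm.
The closest alternative, maple flakes + honey loops + choco pillows + oat clusters, reaches only 918.

963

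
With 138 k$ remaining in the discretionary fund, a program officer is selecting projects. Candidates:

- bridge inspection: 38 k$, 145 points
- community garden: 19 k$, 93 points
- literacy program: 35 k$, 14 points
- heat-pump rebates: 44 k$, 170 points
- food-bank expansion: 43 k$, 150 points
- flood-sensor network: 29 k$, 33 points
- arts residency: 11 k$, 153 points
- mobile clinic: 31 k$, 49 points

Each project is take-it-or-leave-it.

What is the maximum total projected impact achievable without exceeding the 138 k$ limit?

Density check — arts residency 13.91, community garden 4.89, heat-pump rebates 3.86, bridge inspection 3.82 are the best per k$.
A density-first pass picks bridge inspection + community garden + heat-pump rebates + arts residency — 561 at 112 k$.
Replace community garden with food-bank expansion: the trade gains 57 net, giving 618 at 136 k$.
That's the maximum — no swap from here does better than 618.

618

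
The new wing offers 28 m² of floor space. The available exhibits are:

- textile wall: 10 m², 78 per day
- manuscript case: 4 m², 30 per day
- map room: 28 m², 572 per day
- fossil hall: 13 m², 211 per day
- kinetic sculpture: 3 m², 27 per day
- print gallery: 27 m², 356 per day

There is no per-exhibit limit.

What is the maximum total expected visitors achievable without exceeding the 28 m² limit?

572

Best packing: map room — 28 m², 572 total.
That's the maximum — no swap from here does better than 572.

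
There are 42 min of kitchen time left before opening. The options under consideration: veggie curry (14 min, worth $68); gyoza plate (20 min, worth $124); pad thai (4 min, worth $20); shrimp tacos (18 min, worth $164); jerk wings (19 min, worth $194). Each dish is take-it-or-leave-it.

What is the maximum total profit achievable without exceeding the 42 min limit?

378

Best packing: pad thai + shrimp tacos + jerk wings — 41 min, 378 total.
Runner-up shrimp tacos + jerk wings tops out at 358.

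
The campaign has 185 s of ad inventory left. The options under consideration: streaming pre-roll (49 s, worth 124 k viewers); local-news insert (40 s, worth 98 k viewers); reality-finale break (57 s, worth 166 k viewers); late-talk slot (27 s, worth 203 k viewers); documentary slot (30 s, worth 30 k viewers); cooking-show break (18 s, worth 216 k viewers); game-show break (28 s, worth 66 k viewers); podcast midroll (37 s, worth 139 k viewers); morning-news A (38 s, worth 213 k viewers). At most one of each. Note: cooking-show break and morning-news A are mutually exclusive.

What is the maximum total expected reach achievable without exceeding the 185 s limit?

822

Density check — cooking-show break 12.00, late-talk slot 7.52, morning-news A 5.61, podcast midroll 3.76 are the best per s.
Taking local-news insert + reality-finale break + late-talk slot + cooking-show break + podcast midroll: 179 s used, 822 in expected reach.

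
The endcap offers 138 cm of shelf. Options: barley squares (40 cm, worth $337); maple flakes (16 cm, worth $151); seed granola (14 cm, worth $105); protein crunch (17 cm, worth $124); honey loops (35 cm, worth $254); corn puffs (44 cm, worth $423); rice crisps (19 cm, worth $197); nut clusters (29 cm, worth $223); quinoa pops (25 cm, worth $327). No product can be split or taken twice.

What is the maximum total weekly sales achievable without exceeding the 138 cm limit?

Density check — quinoa pops 13.08, rice crisps 10.37, corn puffs 9.61 are the best per cm.
Filling by ratio: maple flakes + corn puffs + rice crisps + nut clusters + quinoa pops for 1321, with 5 cm left unused.
Replace nut clusters with seed granola + protein crunch: the trade gains 6 net, giving 1327 at 135 cm.

1327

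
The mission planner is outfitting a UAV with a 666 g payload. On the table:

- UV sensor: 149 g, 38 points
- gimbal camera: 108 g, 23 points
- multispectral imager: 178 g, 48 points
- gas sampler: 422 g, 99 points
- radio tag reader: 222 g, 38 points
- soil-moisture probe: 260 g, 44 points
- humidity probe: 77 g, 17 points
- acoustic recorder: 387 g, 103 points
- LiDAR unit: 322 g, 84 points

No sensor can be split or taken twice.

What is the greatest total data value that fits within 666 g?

Taking the top-ratio sensors first gives multispectral imager + humidity probe + acoustic recorder for 168 (642 g).
Replace humidity probe and acoustic recorder with UV sensor + LiDAR unit: the trade gains 2 net, giving 170 at 649 g.
An exhaustive check of the 512 subsets confirms 170.

170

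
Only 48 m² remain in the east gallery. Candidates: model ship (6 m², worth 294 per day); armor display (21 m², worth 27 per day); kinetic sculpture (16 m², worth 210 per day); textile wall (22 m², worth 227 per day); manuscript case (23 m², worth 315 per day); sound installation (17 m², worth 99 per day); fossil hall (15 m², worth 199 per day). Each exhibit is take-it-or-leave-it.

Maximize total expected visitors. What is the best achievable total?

Taking the top-ratio exhibits first gives model ship + manuscript case + fossil hall for 808 (44 m²).
Dropping fossil hall frees 15 m²; slotting in kinetic sculpture (16 m²) lifts the total to 819 at 45 m².

819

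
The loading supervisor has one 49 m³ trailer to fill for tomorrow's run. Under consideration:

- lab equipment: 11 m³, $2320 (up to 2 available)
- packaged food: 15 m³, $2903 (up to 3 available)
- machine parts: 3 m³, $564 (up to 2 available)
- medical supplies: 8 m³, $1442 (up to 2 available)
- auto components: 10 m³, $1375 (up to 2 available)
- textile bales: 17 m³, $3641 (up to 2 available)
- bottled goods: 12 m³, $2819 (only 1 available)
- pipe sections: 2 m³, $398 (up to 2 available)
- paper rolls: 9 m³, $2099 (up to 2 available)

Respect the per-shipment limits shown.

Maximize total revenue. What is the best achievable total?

Density check — bottled goods 234.92, paper rolls 233.22, textile bales 214.18 are the best per m³.
Textile bales + bottled goods + pipe sections + 2×paper rolls uses 49 of the 49 m³ and totals 11056.
Nothing else within 49 m³ beats 11056.

11056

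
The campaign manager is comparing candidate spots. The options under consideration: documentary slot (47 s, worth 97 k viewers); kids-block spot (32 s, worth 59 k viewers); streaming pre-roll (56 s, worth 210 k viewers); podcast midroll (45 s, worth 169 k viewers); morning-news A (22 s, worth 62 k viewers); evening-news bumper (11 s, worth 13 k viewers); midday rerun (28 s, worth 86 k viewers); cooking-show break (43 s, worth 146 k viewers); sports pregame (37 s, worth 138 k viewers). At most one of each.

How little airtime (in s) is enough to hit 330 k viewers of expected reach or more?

Need the lightest bundle worth ≥ 330.
Taking streaming pre-roll + sports pregame gives 348 (≥ 330) for 93 s.
No combination under 93 s hits 330.

93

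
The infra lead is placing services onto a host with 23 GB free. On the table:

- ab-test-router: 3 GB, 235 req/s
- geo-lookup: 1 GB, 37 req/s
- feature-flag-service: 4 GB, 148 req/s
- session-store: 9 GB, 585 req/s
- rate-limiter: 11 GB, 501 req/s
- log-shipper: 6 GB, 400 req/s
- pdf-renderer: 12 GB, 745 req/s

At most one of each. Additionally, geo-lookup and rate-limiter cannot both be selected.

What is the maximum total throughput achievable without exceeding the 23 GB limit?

Ranking by ratio (throughput/GB): ab-test-router 78.33, log-shipper 66.67, session-store 65.00, pdf-renderer 62.08.
A density-first pass picks ab-test-router + geo-lookup + feature-flag-service + session-store + log-shipper — 1405 at 23 GB.
The 13 GB tied up in feature-flag-service and session-store is better spent on pdf-renderer — total rises to 1417 (22 GB).
Next best is ab-test-router + geo-lookup + feature-flag-service + session-store + log-shipper at 1405 (23 GB) — short by 12.

1417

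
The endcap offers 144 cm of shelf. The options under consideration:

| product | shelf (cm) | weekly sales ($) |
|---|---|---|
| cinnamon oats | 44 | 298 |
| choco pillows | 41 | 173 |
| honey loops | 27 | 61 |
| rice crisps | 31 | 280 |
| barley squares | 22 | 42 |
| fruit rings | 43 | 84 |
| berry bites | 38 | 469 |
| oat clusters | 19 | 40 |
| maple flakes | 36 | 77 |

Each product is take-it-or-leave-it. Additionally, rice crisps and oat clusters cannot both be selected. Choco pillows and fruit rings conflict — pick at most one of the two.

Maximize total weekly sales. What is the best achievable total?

Taking cinnamon oats + honey loops + rice crisps + berry bites: 140 cm used, 1108 in weekly sales.

1108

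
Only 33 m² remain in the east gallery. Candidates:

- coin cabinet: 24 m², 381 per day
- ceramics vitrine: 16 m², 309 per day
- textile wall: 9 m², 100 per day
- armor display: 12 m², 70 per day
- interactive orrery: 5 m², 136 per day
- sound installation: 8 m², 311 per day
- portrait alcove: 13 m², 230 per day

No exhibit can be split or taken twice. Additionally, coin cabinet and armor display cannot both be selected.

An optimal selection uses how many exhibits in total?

Best achievable expected visitors is 756.
ceramics vitrine + interactive orrery + sound installation hits 756 at 29 m².
Any selection reaching 756 contains exactly 3 exhibits.

3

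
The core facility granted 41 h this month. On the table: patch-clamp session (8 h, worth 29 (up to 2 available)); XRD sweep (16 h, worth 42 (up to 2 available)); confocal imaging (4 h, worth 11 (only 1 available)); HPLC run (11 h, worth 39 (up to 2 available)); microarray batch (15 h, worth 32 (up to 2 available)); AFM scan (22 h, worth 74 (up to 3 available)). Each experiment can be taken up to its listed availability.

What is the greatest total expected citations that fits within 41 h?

Taking the top-ratio experiments first gives 2×patch-clamp session + 2×HPLC run for 136 (38 h).
Replace patch-clamp session and HPLC run with AFM scan: the trade gains 6 net, giving 142 at 41 h.

142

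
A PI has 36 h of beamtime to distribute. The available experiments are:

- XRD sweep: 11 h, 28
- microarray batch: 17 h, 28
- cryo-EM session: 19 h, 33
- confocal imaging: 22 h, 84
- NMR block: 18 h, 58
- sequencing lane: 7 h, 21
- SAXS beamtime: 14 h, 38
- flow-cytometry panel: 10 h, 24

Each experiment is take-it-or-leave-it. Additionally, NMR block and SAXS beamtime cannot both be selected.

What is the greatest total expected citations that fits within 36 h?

Filling by ratio: confocal imaging + sequencing lane for 105, with 7 h left unused.
The 7 h tied up in sequencing lane is better spent on SAXS beamtime — total rises to 122 (36 h).

122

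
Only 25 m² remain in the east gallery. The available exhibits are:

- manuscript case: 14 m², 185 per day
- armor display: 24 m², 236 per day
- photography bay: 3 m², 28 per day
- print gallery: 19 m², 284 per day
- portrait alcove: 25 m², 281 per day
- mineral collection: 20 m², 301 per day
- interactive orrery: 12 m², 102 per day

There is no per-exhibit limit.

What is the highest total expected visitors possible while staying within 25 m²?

Density check — mineral collection 15.05, print gallery 14.95, manuscript case 13.21, portrait alcove 11.24 are the best per m².
Greedy by ratio would take photography bay + mineral collection: 23 m² used, total 329.
The 20 m² tied up in mineral collection is better spent on photography bay + print gallery — total rises to 340 (25 m²).
No other feasible combination exceeds 340.

340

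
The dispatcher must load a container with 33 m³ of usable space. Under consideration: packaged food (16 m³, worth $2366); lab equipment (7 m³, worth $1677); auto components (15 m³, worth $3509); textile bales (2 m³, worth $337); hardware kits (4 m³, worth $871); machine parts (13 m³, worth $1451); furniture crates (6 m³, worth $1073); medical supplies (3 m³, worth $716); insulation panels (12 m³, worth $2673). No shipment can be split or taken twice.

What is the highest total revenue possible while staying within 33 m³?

7390

By revenue per m³: lab equipment 239.57, medical supplies 238.67, auto components 233.93, insulation panels 222.75 lead.
The ratio heuristic lands on lab equipment + auto components + textile bales + hardware kits + medical supplies (7110) but leaves 2 m³ idle.
The 10 m³ tied up in lab equipment and medical supplies is better spent on insulation panels — total rises to 7390 (33 m³).
The closest alternative, lab equipment + auto components + textile bales + furniture crates + medical supplies, reaches only 7312.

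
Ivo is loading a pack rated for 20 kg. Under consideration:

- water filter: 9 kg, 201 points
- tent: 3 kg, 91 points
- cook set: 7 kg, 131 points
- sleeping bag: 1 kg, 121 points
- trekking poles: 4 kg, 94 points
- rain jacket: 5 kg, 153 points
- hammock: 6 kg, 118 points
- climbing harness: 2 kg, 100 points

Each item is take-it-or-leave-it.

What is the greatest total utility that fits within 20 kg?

666

Greedy by ratio would take tent + sleeping bag + trekking poles + rain jacket + climbing harness: 15 kg used, total 559.
The 4 kg tied up in trekking poles is better spent on water filter — total rises to 666 (20 kg).
An exhaustive check of the 256 subsets confirms 666.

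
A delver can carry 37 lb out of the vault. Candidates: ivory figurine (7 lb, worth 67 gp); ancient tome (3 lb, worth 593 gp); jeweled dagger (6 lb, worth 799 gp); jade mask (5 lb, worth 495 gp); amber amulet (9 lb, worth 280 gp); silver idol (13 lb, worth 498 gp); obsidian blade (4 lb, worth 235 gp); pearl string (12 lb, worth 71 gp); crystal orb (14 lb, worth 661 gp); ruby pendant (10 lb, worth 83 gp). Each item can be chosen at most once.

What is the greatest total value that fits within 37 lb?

2828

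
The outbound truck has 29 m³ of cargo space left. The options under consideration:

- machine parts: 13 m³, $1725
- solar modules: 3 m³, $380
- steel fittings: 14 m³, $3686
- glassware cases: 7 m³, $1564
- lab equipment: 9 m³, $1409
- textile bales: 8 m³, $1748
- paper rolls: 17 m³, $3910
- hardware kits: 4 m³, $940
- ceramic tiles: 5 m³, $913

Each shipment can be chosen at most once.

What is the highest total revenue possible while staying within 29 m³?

Filling by ratio: solar modules + steel fittings + glassware cases + hardware kits for 6570, with 1 m³ left unused.
Replace solar modules and hardware kits with textile bales: the trade gains 428 net, giving 6998 at 29 m³.
Every other selection either busts 29 m³ or fails to beat 6998.

6998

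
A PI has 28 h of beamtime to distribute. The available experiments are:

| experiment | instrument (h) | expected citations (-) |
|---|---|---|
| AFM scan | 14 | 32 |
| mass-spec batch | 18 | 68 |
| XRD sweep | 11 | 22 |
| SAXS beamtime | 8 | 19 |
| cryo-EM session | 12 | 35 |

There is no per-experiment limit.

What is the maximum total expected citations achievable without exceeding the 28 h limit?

87

Best packing: mass-spec batch + SAXS beamtime — 26 h, 87 total.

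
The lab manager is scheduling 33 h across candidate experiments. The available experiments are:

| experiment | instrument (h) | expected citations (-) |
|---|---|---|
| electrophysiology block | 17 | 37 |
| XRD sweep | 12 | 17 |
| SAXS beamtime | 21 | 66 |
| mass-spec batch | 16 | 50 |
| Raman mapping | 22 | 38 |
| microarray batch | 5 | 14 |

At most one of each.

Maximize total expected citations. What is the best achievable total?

By expected citations per h: SAXS beamtime 3.14, mass-spec batch 3.12, microarray batch 2.80, electrophysiology block 2.18 lead.
The ratio heuristic lands on SAXS beamtime + microarray batch (80) but leaves 7 h idle.
The 26 h tied up in SAXS beamtime and microarray batch is better spent on electrophysiology block + mass-spec batch — total rises to 87 (33 h).

87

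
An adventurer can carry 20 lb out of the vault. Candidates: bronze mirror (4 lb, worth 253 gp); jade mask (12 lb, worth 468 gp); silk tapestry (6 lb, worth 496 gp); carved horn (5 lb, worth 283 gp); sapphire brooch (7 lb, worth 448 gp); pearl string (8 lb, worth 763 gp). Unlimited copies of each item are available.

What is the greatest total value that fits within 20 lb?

1779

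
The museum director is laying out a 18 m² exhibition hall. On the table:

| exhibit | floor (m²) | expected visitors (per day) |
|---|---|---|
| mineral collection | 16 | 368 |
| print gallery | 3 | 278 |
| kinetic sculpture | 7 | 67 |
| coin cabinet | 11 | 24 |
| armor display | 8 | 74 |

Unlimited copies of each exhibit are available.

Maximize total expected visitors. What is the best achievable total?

Ranking by ratio (expected visitors/m²): print gallery 92.67, mineral collection 23.00, kinetic sculpture 9.57, armor display 9.25.
The ratio ordering already packs tightly: 6×print gallery, 18 m², 1668.
Nothing else within 18 m² beats 1668.

1668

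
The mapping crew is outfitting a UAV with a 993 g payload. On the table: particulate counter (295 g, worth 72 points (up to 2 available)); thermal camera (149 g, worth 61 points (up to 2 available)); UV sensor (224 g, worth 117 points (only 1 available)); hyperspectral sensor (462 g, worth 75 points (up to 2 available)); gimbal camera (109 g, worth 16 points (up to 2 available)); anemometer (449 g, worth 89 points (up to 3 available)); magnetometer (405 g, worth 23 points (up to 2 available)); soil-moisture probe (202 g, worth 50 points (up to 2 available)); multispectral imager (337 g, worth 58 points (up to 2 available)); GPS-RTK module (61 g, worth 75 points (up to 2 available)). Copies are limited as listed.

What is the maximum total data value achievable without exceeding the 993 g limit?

461

Greedy by ratio would take 2×thermal camera + UV sensor + gimbal camera + soil-moisture probe + 2×GPS-RTK module: 955 g used, total 455.
Replace gimbal camera and soil-moisture probe with particulate counter: the trade gains 6 net, giving 461 at 939 g.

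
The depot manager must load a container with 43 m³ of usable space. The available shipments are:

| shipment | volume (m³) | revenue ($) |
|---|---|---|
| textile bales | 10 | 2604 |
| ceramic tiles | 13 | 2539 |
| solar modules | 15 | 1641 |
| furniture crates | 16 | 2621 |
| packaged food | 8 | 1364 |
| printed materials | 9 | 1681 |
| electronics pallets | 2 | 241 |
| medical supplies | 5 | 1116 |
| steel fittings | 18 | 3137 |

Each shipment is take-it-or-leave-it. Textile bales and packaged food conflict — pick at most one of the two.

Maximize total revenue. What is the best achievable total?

Taking the top-ratio shipments first gives textile bales + ceramic tiles + printed materials + electronics pallets + medical supplies for 8181 (39 m³).
Replace ceramic tiles and electronics pallets with steel fittings: the trade gains 357 net, giving 8538 at 42 m³.

8538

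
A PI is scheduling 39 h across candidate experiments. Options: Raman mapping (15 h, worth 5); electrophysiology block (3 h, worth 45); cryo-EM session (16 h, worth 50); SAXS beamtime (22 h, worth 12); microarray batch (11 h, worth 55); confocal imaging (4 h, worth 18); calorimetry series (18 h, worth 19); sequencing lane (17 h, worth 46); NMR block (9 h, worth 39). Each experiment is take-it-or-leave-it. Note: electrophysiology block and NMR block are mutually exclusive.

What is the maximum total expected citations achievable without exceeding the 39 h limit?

168

Electrophysiology block + cryo-EM session + microarray batch + confocal imaging uses 34 of the 39 h and totals 168.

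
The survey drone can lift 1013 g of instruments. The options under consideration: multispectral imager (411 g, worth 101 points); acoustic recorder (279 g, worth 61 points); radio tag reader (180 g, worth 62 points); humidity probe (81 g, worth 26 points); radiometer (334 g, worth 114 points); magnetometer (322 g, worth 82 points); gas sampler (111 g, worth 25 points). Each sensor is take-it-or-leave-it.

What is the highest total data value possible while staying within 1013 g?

303

A density-first pass picks radio tag reader + humidity probe + radiometer + magnetometer — 284 at 917 g.
Dropping magnetometer frees 322 g; slotting in multispectral imager (411 g) lifts the total to 303 at 1006 g.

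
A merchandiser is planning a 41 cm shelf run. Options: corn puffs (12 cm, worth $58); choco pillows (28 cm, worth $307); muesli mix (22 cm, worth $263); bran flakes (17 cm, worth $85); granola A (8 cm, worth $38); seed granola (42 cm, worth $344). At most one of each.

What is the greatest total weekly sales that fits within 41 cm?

Taking the top-ratio products first gives muesli mix + bran flakes for 348 (39 cm).
Dropping muesli mix and bran flakes frees 39 cm; slotting in corn puffs + choco pillows (40 cm) lifts the total to 365 at 40 cm.

365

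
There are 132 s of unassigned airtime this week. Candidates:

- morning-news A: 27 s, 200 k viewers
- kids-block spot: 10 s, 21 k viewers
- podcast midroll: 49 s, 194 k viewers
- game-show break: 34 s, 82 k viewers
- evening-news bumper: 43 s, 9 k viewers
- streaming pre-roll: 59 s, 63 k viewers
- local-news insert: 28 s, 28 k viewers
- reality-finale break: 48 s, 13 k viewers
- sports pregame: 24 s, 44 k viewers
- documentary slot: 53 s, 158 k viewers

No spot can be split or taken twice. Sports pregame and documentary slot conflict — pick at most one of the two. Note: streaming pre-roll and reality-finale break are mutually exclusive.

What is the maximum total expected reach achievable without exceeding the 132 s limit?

552

Density check — morning-news A 7.41, podcast midroll 3.96, documentary slot 2.98 are the best per s.
The ratio ordering already packs tightly: morning-news A + podcast midroll + documentary slot, 129 s, 552.
Runner-up morning-news A + kids-block spot + podcast midroll + game-show break tops out at 497.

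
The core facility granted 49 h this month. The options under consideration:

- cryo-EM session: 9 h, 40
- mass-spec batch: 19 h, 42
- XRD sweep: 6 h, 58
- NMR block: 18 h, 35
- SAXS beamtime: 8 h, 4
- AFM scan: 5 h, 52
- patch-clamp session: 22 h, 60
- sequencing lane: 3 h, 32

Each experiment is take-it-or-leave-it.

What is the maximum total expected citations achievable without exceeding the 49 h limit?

Taking cryo-EM session + XRD sweep + AFM scan + patch-clamp session + sequencing lane: 45 h used, 242 in expected citations.
The closest alternative, cryo-EM session + mass-spec batch + XRD sweep + AFM scan + sequencing lane, reaches only 224.

242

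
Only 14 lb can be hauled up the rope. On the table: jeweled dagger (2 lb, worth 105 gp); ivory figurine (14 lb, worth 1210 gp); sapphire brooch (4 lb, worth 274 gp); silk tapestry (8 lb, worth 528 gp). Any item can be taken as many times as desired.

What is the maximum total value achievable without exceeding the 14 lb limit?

1210

The ratio ordering already packs tightly: ivory figurine, 14 lb, 1210.
Every other selection either busts 14 lb or fails to beat 1210.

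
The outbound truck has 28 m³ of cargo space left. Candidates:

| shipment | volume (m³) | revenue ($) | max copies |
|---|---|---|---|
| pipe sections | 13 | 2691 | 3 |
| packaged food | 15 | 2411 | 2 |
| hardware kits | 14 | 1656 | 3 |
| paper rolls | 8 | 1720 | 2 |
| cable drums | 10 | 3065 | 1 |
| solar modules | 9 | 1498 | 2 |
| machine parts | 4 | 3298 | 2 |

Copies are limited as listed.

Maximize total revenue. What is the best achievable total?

The ratio ordering already packs tightly: paper rolls + cable drums + 2×machine parts, 26 m³, 11381.
The spare 2 m³ is too small for any remaining shipment, and no exchange beats 11381.

11381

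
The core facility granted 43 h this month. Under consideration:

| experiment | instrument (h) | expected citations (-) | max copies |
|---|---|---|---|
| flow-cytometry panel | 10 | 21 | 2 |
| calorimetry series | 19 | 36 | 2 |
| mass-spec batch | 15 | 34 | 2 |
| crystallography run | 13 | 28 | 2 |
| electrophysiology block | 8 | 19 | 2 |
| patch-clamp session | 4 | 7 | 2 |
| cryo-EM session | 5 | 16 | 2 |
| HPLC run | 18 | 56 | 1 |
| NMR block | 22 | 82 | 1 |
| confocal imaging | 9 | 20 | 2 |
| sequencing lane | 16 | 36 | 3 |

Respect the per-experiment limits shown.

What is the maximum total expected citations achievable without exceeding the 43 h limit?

The ratio heuristic lands on electrophysiology block + 2×cryo-EM session + NMR block (133) but leaves 3 h idle.
Dropping electrophysiology block and 2×cryo-EM session frees 18 h; slotting in HPLC run (18 h) lifts the total to 138 at 40 h.
That's the maximum — no swap from here does better than 138.

138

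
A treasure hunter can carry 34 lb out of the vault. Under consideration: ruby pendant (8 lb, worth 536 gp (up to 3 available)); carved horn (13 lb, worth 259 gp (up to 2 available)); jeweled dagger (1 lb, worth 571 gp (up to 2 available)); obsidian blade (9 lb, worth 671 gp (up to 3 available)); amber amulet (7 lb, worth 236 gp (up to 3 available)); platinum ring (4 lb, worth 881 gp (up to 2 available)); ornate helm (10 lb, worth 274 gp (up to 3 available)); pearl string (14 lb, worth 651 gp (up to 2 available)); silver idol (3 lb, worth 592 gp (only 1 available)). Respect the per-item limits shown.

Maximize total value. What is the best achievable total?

4838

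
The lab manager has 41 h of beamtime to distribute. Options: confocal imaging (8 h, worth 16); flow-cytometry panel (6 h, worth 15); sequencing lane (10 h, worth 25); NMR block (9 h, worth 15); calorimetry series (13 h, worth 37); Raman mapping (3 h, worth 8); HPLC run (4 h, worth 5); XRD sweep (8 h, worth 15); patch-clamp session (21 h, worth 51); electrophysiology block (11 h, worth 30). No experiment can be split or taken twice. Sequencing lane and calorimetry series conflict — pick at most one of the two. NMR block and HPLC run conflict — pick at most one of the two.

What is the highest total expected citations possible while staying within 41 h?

The ratio ordering already packs tightly: confocal imaging + flow-cytometry panel + calorimetry series + Raman mapping + electrophysiology block, 41 h, 106.

106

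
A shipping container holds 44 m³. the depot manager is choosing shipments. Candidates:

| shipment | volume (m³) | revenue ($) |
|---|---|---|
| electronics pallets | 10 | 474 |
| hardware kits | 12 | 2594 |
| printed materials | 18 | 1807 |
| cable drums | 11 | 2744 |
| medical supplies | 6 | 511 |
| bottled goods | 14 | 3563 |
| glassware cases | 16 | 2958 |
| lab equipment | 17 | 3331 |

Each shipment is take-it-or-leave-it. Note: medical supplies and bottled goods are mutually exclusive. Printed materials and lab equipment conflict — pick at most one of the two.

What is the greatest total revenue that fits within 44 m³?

Taking cable drums + bottled goods + lab equipment: 42 m³ used, 9638 in revenue.

9638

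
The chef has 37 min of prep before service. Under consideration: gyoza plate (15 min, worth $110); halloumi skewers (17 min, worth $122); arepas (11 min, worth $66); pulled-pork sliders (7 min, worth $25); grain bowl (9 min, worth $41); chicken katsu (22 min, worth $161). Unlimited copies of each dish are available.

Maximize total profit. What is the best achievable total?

271

Greedy by ratio would take 2×gyoza plate + pulled-pork sliders: 37 min used, total 245.
The 22 min tied up in gyoza plate and pulled-pork sliders is better spent on chicken katsu — total rises to 271 (37 min).
Every other selection either busts 37 min or fails to beat 271.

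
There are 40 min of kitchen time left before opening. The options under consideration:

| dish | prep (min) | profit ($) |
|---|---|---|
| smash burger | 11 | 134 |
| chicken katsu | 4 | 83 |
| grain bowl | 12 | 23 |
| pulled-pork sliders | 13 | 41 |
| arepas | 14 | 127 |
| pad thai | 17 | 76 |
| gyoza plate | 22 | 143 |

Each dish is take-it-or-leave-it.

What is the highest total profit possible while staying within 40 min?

A density-first pass picks smash burger + chicken katsu + arepas — 344 at 29 min.
Replace arepas with gyoza plate: the trade gains 16 net, giving 360 at 37 min.

360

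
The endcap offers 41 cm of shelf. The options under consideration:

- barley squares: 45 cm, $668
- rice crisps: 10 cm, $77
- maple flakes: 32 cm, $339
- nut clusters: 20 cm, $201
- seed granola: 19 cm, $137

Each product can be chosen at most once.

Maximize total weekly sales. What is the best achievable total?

The ratio ordering already packs tightly: maple flakes, 32 cm, 339.
Every other selection either busts 41 cm or fails to beat 339.

339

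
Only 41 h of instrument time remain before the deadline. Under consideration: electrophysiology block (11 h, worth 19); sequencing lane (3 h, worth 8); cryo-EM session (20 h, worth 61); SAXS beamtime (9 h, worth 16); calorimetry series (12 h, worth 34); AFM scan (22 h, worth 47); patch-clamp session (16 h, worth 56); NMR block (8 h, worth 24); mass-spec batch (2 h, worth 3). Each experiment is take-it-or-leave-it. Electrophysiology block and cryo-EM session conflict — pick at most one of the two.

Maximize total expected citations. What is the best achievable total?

128

Ranking by ratio (expected citations/h): patch-clamp session 3.50, cryo-EM session 3.05, NMR block 3.00.
Best packing: sequencing lane + cryo-EM session + patch-clamp session + mass-spec batch — 41 h, 128 total.
Next best is sequencing lane + cryo-EM session + patch-clamp session at 125 (39 h) — short by 3.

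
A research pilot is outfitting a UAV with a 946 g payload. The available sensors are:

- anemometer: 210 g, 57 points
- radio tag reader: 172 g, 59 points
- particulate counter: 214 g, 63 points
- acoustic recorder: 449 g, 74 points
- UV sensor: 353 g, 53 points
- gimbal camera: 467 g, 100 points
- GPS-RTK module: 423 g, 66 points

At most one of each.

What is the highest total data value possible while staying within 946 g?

222

A density-first pass picks anemometer + radio tag reader + particulate counter — 179 at 596 g.
The 210 g tied up in anemometer is better spent on gimbal camera — total rises to 222 (853 g).
That's the maximum — no swap from here does better than 222.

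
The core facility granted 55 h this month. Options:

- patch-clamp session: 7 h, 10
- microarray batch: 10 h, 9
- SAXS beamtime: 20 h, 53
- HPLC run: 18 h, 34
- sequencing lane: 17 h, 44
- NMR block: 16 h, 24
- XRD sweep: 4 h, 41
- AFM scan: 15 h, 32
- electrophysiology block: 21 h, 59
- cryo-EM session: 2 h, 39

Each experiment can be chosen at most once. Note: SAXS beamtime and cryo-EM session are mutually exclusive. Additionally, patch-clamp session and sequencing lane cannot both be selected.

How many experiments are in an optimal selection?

Best achievable expected citations is 192.
microarray batch + sequencing lane + XRD sweep + electrophysiology block + cryo-EM session hits 192 at 54 h.
All optima have 5 experiments.

5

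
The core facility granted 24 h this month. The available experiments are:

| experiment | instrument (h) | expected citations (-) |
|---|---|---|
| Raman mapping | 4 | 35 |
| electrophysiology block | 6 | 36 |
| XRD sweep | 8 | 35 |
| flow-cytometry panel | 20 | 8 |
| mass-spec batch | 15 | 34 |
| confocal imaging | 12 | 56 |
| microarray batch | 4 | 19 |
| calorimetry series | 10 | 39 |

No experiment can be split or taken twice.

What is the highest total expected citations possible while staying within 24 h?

Taking the top-ratio experiments first gives Raman mapping + electrophysiology block + XRD sweep + microarray batch for 125 (22 h).
Replace XRD sweep with calorimetry series: the trade gains 4 net, giving 129 at 24 h.
Next best is Raman mapping + electrophysiology block + confocal imaging at 127 (22 h) — short by 2.

129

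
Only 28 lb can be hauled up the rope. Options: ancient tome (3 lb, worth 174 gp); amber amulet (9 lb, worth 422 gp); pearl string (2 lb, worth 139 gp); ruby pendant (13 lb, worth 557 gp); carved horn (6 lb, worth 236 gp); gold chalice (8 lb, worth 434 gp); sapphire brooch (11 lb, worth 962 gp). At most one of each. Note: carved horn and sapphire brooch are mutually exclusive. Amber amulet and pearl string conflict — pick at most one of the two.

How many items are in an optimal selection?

3

The maximum value within 28 lb is 1818.
One optimal bundle: amber amulet + gold chalice + sapphire brooch (28 lb).
All optima have 3 items.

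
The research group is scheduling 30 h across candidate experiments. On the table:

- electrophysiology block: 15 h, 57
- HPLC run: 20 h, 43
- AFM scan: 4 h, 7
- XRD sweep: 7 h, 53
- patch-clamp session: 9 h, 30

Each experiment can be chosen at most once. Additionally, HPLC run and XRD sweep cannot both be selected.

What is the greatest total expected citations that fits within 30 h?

By expected citations per h: XRD sweep 7.57, electrophysiology block 3.80, patch-clamp session 3.33, HPLC run 2.15 lead.
Electrophysiology block + AFM scan + XRD sweep uses 26 of the 30 h and totals 117.

117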